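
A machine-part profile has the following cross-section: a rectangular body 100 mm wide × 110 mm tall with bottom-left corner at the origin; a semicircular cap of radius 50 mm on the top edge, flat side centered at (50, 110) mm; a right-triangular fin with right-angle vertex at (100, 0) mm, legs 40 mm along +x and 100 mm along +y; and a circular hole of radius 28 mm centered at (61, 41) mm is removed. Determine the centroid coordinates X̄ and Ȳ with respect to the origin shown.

rectangular body: A = 100 × 110 = 11000.00, centroid at (50.00, 55.00).
semicircular top: A = ½π·50² = 3926.99, centroid at (50.00, 131.22).
triangular fin: A = ½·40·100 = 2000.00, centroid at (113.33, 33.33).
hole: A = −π·28² = -2463.01, centroid at (61.00, 41.00).
ΣA = 14463.98 mm², ΣAX̄ = 822772.68 mm³, ΣAȲ = 1085985.64 mm³.
X̄ = 822772.68/14463.98 = 56.88 mm; Ȳ = 1085985.64/14463.98 = 75.08 mm.

X̄ = 56.88 mm, Ȳ = 75.08 mm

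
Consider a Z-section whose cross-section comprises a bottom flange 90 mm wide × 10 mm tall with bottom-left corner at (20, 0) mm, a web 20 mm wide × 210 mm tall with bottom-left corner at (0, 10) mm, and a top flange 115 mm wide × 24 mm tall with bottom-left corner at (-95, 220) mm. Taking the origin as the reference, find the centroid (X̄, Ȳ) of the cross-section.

Part | A | x̄ᵢ | ȳᵢ | A·x̄ᵢ | A·ȳᵢ
bottom flange | 900.00 | 65.00 | 5.00 | 58500.00 | 4500.00
web | 4200.00 | 10.00 | 115.00 | 42000.00 | 483000.00
top flange | 2760.00 | -37.50 | 232.00 | -103500.00 | 640320.00
Σ | 7860.00 |  |  | -3000.00 | 1127820.00
X̄ = -3000.00 / 7860.00 = -0.38 mm
Ȳ = 1127820.00 / 7860.00 = 143.49 mm

X̄ = -0.38 mm, Ȳ = 143.49 mm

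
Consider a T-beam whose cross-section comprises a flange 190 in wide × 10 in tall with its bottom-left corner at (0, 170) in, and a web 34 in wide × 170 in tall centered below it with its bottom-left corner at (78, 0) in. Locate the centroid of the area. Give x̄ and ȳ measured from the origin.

web: A = 34 × 170 = 5780.00, centroid at (95.00, 85.00).
flange: A = 190 × 10 = 1900.00, centroid at (95.00, 175.00).
ΣA = 7680.00 in², ΣAx̄ = 729600.00 in³, ΣAȳ = 823800.00 in³.
x̄ = 729600.00/7680.00 = 95.00 in; ȳ = 823800.00/7680.00 = 107.27 in.

x̄ = 95.00 in, ȳ = 107.27 in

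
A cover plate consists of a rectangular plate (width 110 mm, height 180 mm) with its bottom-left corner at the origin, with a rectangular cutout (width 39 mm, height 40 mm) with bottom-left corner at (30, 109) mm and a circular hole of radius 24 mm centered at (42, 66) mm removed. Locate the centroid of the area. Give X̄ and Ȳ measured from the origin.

X̄ = 56.95 mm, Ȳ = 88.94 mm

plate: A = 110 × 180 = 19800.00, centroid at (55.00, 90.00).
hole 1: A = −(39 × 40) = -1560.00, centroid at (49.50, 129.00).
hole 2: A = −π·24² = -1809.56, centroid at (42.00, 66.00).
ΣA = 16430.44 mm²
ΣAX̄ = (19800.00)(55.00) + (-1560.00)(49.50) + (-1809.56)(42.00) = 935778.59 mm³
ΣAȲ = (19800.00)(90.00) + (-1560.00)(129.00) + (-1809.56)(66.00) = 1461329.21 mm³
X̄ = 935778.59 / 16430.44 = 56.95 mm
Ȳ = 1461329.21 / 16430.44 = 88.94 mm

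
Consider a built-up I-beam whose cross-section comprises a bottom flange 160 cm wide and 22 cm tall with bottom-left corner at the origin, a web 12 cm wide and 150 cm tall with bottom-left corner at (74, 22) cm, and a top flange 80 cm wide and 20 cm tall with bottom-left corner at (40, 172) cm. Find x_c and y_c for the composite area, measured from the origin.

x_c = 80.00 cm, y_c = 72.91 cm

bottom flange: A = 160 × 22 = 3520.00, centroid at (80.00, 11.00).
web: A = 12 × 150 = 1800.00, centroid at (80.00, 97.00).
top flange: A = 80 × 20 = 1600.00, centroid at (80.00, 182.00).
ΣA = 6920.00 cm², ΣAx_c = 553600.00 cm³, ΣAy_c = 504520.00 cm³.
x_c = 553600.00/6920.00 = 80.00 cm; y_c = 504520.00/6920.00 = 72.91 cm.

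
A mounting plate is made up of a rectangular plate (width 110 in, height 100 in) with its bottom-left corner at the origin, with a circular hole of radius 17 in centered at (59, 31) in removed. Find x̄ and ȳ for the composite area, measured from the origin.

plate: A = 110 × 100 = 11000.00, centroid at (55.00, 50.00).
hole: A = −π·17² = -907.92, centroid at (59.00, 31.00).
ΣA = 10092.08 in², ΣAx̄ = 551432.70 in³, ΣAȳ = 521854.47 in³.
x̄ = 551432.70/10092.08 = 54.64 in; ȳ = 521854.47/10092.08 = 51.71 in.

x̄ = 54.64 in, ȳ = 51.71 in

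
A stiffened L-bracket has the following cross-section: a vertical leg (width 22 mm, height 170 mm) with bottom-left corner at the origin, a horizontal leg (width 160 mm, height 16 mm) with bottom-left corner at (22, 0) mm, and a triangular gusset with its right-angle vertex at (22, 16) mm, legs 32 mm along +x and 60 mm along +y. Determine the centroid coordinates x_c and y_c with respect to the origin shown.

vertical leg: A = 22 × 170 = 3740.00, centroid at (11.00, 85.00).
horizontal leg: A = 160 × 16 = 2560.00, centroid at (102.00, 8.00).
gusset: A = ½·32·60 = 960.00, centroid at (32.67, 36.00).
ΣA = 7260.00 mm², ΣAx_c = 333620.00 mm³, ΣAy_c = 372940.00 mm³.
x_c = 333620.00/7260.00 = 45.95 mm; y_c = 372940.00/7260.00 = 51.37 mm.

x_c = 45.95 mm, y_c = 51.37 mm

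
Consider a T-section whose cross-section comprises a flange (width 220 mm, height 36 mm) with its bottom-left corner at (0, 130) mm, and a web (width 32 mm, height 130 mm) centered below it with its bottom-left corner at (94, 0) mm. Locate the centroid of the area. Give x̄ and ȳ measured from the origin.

web: A = 32 × 130 = 4160.00, centroid at (110.00, 65.00).
flange: A = 220 × 36 = 7920.00, centroid at (110.00, 148.00).
ΣA = 12080.00 mm²
ΣAx̄ = (4160.00)(110.00) + (7920.00)(110.00) = 1328800.00 mm³
ΣAȳ = (4160.00)(65.00) + (7920.00)(148.00) = 1442560.00 mm³
x̄ = 1328800.00 / 12080.00 = 110.00 mm
ȳ = 1442560.00 / 12080.00 = 119.42 mm

x̄ = 110.00 mm, ȳ = 119.42 mm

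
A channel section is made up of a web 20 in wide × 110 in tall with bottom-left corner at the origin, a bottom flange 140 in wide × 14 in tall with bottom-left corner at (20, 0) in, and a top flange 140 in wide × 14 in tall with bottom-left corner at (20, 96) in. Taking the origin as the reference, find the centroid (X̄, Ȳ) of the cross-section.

Part | A | x̄ᵢ | ȳᵢ | A·x̄ᵢ | A·ȳᵢ
web | 2200.00 | 10.00 | 55.00 | 22000.00 | 121000.00
bottom flange | 1960.00 | 90.00 | 7.00 | 176400.00 | 13720.00
top flange | 1960.00 | 90.00 | 103.00 | 176400.00 | 201880.00
Σ | 6120.00 |  |  | 374800.00 | 336600.00
X̄ = 374800.00 / 6120.00 = 61.24 in
Ȳ = 336600.00 / 6120.00 = 55.00 in

X̄ = 61.24 in, Ȳ = 55.00 in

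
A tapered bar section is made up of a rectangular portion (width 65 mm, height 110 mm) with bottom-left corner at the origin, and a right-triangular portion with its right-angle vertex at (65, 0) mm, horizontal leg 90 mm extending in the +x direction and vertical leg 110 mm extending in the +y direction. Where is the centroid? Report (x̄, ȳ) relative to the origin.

rectangular portion: A = 65 × 110 = 7150.00, centroid at (32.50, 55.00).
triangular portion: A = ½·90·110 = 4950.00, centroid at (95.00, 36.67).
ΣA = 12100.00 mm², ΣAx̄ = 702625.00 mm³, ΣAȳ = 574750.00 mm³.
x̄ = 702625.00/12100.00 = 58.07 mm; ȳ = 574750.00/12100.00 = 47.50 mm.

x̄ = 58.07 mm, ȳ = 47.50 mm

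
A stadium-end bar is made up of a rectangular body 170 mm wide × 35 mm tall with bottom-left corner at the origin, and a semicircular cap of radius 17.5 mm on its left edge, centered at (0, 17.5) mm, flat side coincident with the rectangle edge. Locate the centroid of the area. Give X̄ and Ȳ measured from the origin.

rectangular body: A = 170 × 35 = 5950.00, centroid at (85.00, 17.50).
semicircular end: A = ½π·17.5² = 481.06, centroid at (-7.43, 17.50).
ΣA = 6431.06 mm²
ΣAX̄ = (5950.00)(85.00) + (481.06)(-7.43) = 502177.08 mm³
ΣAȲ = (5950.00)(17.50) + (481.06)(17.50) = 112543.49 mm³
X̄ = 502177.08 / 6431.06 = 78.09 mm
Ȳ = 112543.49 / 6431.06 = 17.50 mm

X̄ = 78.09 mm, Ȳ = 17.50 mm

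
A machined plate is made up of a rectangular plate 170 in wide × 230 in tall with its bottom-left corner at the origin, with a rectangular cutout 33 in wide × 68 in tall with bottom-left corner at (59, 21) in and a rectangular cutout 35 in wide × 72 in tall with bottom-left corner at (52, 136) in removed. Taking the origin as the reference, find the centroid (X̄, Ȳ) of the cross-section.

X̄ = 86.76 in, Ȳ = 114.74 in

plate: A = 170 × 230 = 39100.00, centroid at (85.00, 115.00).
hole 1: A = −(33 × 68) = -2244.00, centroid at (75.50, 55.00).
hole 2: A = −(35 × 72) = -2520.00, centroid at (69.50, 172.00).
ΣA = 34336.00 in²
ΣAX̄ = (39100.00)(85.00) + (-2244.00)(75.50) + (-2520.00)(69.50) = 2978938.00 in³
ΣAȲ = (39100.00)(115.00) + (-2244.00)(55.00) + (-2520.00)(172.00) = 3939640.00 in³
X̄ = 2978938.00 / 34336.00 = 86.76 in
Ȳ = 3939640.00 / 34336.00 = 114.74 in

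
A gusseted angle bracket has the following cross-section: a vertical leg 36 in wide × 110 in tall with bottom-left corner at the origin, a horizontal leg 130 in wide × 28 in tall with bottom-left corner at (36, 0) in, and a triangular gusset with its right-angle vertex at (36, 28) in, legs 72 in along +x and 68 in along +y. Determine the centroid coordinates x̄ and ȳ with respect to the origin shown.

x̄ = 58.30 in, ȳ = 39.09 in

vertical leg: A = 36 × 110 = 3960.00, centroid at (18.00, 55.00).
horizontal leg: A = 130 × 28 = 3640.00, centroid at (101.00, 14.00).
gusset: A = ½·72·68 = 2448.00, centroid at (60.00, 50.67).
ΣA = 10048.00 in²
ΣAx̄ = (3960.00)(18.00) + (3640.00)(101.00) + (2448.00)(60.00) = 585800.00 in³
ΣAȳ = (3960.00)(55.00) + (3640.00)(14.00) + (2448.00)(50.67) = 392792.00 in³
x̄ = 585800.00 / 10048.00 = 58.30 in
ȳ = 392792.00 / 10048.00 = 39.09 in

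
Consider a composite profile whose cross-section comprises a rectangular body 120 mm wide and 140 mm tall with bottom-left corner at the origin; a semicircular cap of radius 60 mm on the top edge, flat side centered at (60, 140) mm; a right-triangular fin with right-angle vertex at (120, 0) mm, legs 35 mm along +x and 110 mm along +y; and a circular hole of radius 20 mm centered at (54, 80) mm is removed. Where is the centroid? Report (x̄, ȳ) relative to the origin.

x̄ = 66.29 mm, ȳ = 90.03 mm

rectangular body: A = 120 × 140 = 16800.00, centroid at (60.00, 70.00).
semicircular top: A = ½π·60² = 5654.87, centroid at (60.00, 165.46).
triangular fin: A = ½·35·110 = 1925.00, centroid at (131.67, 36.67).
hole: A = −π·20² = -1256.64, centroid at (54.00, 80.00).
ΣA = 23123.23 mm²
ΣAx̄ = (16800.00)(60.00) + (5654.87)(60.00) + (1925.00)(131.67) + (-1256.64)(54.00) = 1532891.94 mm³
ΣAȳ = (16800.00)(70.00) + (5654.87)(165.46) + (1925.00)(36.67) + (-1256.64)(80.00) = 2081733.72 mm³
x̄ = 1532891.94 / 23123.23 = 66.29 mm
ȳ = 2081733.72 / 23123.23 = 90.03 mm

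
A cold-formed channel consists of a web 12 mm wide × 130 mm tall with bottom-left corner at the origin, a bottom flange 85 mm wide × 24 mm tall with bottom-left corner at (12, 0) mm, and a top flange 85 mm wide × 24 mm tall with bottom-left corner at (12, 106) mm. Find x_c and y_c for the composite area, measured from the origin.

x_c = 41.09 mm, y_c = 65.00 mm

Part | A | x̄ᵢ | ȳᵢ | A·x̄ᵢ | A·ȳᵢ
web | 1560.00 | 6.00 | 65.00 | 9360.00 | 101400.00
bottom flange | 2040.00 | 54.50 | 12.00 | 111180.00 | 24480.00
top flange | 2040.00 | 54.50 | 118.00 | 111180.00 | 240720.00
Σ | 5640.00 |  |  | 231720.00 | 366600.00
x_c = 231720.00 / 5640.00 = 41.09 mm
y_c = 366600.00 / 5640.00 = 65.00 mm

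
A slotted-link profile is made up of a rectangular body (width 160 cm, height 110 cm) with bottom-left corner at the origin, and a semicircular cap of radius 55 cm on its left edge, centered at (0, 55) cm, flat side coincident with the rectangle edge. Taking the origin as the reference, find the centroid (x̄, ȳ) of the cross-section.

x̄ = 58.03 cm, ȳ = 55.00 cm

rectangular body: A = 160 × 110 = 17600.00, centroid at (80.00, 55.00).
semicircular end: A = ½π·55² = 4751.66, centroid at (-23.34, 55.00).
ΣA = 22351.66 cm², ΣAx̄ = 1297083.33 cm³, ΣAȳ = 1229341.24 cm³.
x̄ = 1297083.33/22351.66 = 58.03 cm; ȳ = 1229341.24/22351.66 = 55.00 cm.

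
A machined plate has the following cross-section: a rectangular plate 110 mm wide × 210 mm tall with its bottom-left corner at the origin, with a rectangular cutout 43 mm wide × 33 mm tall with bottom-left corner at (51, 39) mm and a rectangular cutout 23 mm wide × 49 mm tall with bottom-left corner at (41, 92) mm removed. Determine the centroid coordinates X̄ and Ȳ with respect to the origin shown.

X̄ = 53.93 mm, Ȳ = 107.79 mm

Part | A | x̄ᵢ | ȳᵢ | A·x̄ᵢ | A·ȳᵢ
plate | 23100.00 | 55.00 | 105.00 | 1270500.00 | 2425500.00
hole 1 | -1419.00 | 72.50 | 55.50 | -102877.50 | -78754.50
hole 2 | -1127.00 | 52.50 | 116.50 | -59167.50 | -131295.50
Σ | 20554.00 |  |  | 1108455.00 | 2215450.00
X̄ = 1108455.00 / 20554.00 = 53.93 mm
Ȳ = 2215450.00 / 20554.00 = 107.79 mm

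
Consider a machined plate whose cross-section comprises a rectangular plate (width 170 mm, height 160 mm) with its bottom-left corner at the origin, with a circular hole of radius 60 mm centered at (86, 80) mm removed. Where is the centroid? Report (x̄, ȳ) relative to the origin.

x̄ = 84.29 mm, ȳ = 80.00 mm

plate: A = 170 × 160 = 27200.00, centroid at (85.00, 80.00).
hole: A = −π·60² = -11309.73, centroid at (86.00, 80.00).
ΣA = 15890.27 mm², ΣAx̄ = 1339362.91 mm³, ΣAȳ = 1271221.32 mm³.
x̄ = 1339362.91/15890.27 = 84.29 mm; ȳ = 1271221.32/15890.27 = 80.00 mm.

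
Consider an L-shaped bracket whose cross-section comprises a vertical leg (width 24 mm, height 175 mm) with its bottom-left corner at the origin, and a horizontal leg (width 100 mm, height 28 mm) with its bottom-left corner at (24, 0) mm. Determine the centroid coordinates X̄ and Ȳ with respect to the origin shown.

vertical leg: A = 24 × 175 = 4200.00, centroid at (12.00, 87.50).
horizontal leg: A = 100 × 28 = 2800.00, centroid at (74.00, 14.00).
ΣA = 7000.00 mm², ΣAX̄ = 257600.00 mm³, ΣAȲ = 406700.00 mm³.
X̄ = 257600.00/7000.00 = 36.80 mm; Ȳ = 406700.00/7000.00 = 58.10 mm.

X̄ = 36.80 mm, Ȳ = 58.10 mm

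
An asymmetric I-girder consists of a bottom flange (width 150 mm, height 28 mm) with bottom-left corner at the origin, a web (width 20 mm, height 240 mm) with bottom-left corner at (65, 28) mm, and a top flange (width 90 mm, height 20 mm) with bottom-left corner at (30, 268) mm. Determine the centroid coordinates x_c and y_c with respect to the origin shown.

x_c = 75.00 mm, y_c = 117.56 mm

bottom flange: A = 150 × 28 = 4200.00, centroid at (75.00, 14.00).
web: A = 20 × 240 = 4800.00, centroid at (75.00, 148.00).
top flange: A = 90 × 20 = 1800.00, centroid at (75.00, 278.00).
ΣA = 10800.00 mm²
ΣAx_c = (4200.00)(75.00) + (4800.00)(75.00) + (1800.00)(75.00) = 810000.00 mm³
ΣAy_c = (4200.00)(14.00) + (4800.00)(148.00) + (1800.00)(278.00) = 1269600.00 mm³
x_c = 810000.00 / 10800.00 = 75.00 mm
y_c = 1269600.00 / 10800.00 = 117.56 mm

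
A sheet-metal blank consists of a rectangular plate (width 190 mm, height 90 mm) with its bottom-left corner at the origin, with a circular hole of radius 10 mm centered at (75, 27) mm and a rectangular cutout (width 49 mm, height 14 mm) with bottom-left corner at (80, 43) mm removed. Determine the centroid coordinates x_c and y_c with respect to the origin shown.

x_c = 94.99 mm, y_c = 45.14 mm

plate: A = 190 × 90 = 17100.00, centroid at (95.00, 45.00).
hole 1: A = −π·10² = -314.16, centroid at (75.00, 27.00).
hole 2: A = −(49 × 14) = -686.00, centroid at (104.50, 50.00).
ΣA = 16099.84 mm², ΣAx_c = 1529251.06 mm³, ΣAy_c = 726717.70 mm³.
x_c = 1529251.06/16099.84 = 94.99 mm; y_c = 726717.70/16099.84 = 45.14 mm.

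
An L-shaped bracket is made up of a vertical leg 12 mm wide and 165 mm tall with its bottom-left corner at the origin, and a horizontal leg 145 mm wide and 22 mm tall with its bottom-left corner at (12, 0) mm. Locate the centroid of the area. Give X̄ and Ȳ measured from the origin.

vertical leg: A = 12 × 165 = 1980.00, centroid at (6.00, 82.50).
horizontal leg: A = 145 × 22 = 3190.00, centroid at (84.50, 11.00).
ΣA = 5170.00 mm²
ΣAX̄ = (1980.00)(6.00) + (3190.00)(84.50) = 281435.00 mm³
ΣAȲ = (1980.00)(82.50) + (3190.00)(11.00) = 198440.00 mm³
X̄ = 281435.00 / 5170.00 = 54.44 mm
Ȳ = 198440.00 / 5170.00 = 38.38 mm

X̄ = 54.44 mm, Ȳ = 38.38 mm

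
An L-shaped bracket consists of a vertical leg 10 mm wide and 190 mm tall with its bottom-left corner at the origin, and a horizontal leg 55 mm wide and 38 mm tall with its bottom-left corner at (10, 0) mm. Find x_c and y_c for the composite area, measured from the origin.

x_c = 22.02 mm, y_c = 55.19 mm

vertical leg: A = 10 × 190 = 1900.00, centroid at (5.00, 95.00).
horizontal leg: A = 55 × 38 = 2090.00, centroid at (37.50, 19.00).
ΣA = 3990.00 mm², ΣAx_c = 87875.00 mm³, ΣAy_c = 220210.00 mm³.
x_c = 87875.00/3990.00 = 22.02 mm; y_c = 220210.00/3990.00 = 55.19 mm.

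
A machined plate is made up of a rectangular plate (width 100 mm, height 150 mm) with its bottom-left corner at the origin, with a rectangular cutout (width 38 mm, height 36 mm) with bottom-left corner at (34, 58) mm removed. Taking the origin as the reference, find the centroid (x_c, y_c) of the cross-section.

x_c = 49.70 mm, y_c = 74.90 mm

plate: A = 100 × 150 = 15000.00, centroid at (50.00, 75.00).
hole: A = −(38 × 36) = -1368.00, centroid at (53.00, 76.00).
ΣA = 13632.00 mm²
ΣAx_c = (15000.00)(50.00) + (-1368.00)(53.00) = 677496.00 mm³
ΣAy_c = (15000.00)(75.00) + (-1368.00)(76.00) = 1021032.00 mm³
x_c = 677496.00 / 13632.00 = 49.70 mm
y_c = 1021032.00 / 13632.00 = 74.90 mm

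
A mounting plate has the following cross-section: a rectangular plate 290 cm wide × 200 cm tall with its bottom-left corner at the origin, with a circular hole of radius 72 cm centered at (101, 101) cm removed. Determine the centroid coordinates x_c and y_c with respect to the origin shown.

x_c = 162.18 cm, y_c = 99.61 cm

plate: A = 290 × 200 = 58000.00, centroid at (145.00, 100.00).
hole: A = −π·72² = -16286.02, centroid at (101.00, 101.00).
ΣA = 41713.98 cm², ΣAx_c = 6765112.35 cm³, ΣAy_c = 4155112.35 cm³.
x_c = 6765112.35/41713.98 = 162.18 cm; y_c = 4155112.35/41713.98 = 99.61 cm.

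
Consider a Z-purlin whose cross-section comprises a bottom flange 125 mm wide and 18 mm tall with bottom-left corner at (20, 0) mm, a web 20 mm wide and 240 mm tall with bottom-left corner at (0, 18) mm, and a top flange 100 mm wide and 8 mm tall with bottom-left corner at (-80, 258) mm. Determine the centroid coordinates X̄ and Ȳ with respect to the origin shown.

X̄ = 26.70 mm, Ȳ = 113.66 mm

bottom flange: A = 125 × 18 = 2250.00, centroid at (82.50, 9.00).
web: A = 20 × 240 = 4800.00, centroid at (10.00, 138.00).
top flange: A = 100 × 8 = 800.00, centroid at (-30.00, 262.00).
ΣA = 7850.00 mm², ΣAX̄ = 209625.00 mm³, ΣAȲ = 892250.00 mm³.
X̄ = 209625.00/7850.00 = 26.70 mm; Ȳ = 892250.00/7850.00 = 113.66 mm.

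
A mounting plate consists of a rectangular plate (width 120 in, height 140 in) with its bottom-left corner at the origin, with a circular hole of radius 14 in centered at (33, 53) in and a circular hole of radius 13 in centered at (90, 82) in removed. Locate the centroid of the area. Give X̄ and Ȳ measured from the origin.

X̄ = 60.04 in, Ȳ = 70.26 in

Part | A | x̄ᵢ | ȳᵢ | A·x̄ᵢ | A·ȳᵢ
plate | 16800.00 | 60.00 | 70.00 | 1008000.00 | 1176000.00
hole 1 | -615.75 | 33.00 | 53.00 | -20319.82 | -32634.86
hole 2 | -530.93 | 90.00 | 82.00 | -47783.62 | -43536.19
Σ | 15653.32 |  |  | 939896.55 | 1099828.94
X̄ = 939896.55 / 15653.32 = 60.04 in
Ȳ = 1099828.94 / 15653.32 = 70.26 in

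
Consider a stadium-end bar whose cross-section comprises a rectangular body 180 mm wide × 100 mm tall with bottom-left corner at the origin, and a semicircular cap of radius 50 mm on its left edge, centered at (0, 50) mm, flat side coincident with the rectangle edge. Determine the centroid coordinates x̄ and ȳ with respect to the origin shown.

x̄ = 70.08 mm, ȳ = 50.00 mm

Part | A | x̄ᵢ | ȳᵢ | A·x̄ᵢ | A·ȳᵢ
rectangular body | 18000.00 | 90.00 | 50.00 | 1620000.00 | 900000.00
semicircular end | 3926.99 | -21.22 | 50.00 | -83333.33 | 196349.54
Σ | 21926.99 |  |  | 1536666.67 | 1096349.54
x̄ = 1536666.67 / 21926.99 = 70.08 mm
ȳ = 1096349.54 / 21926.99 = 50.00 mm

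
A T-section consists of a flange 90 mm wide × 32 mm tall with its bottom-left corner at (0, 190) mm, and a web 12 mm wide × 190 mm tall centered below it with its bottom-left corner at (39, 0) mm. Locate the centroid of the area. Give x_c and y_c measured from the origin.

web: A = 12 × 190 = 2280.00, centroid at (45.00, 95.00).
flange: A = 90 × 32 = 2880.00, centroid at (45.00, 206.00).
ΣA = 5160.00 mm²
ΣAx_c = (2280.00)(45.00) + (2880.00)(45.00) = 232200.00 mm³
ΣAy_c = (2280.00)(95.00) + (2880.00)(206.00) = 809880.00 mm³
x_c = 232200.00 / 5160.00 = 45.00 mm
y_c = 809880.00 / 5160.00 = 156.95 mm

x_c = 45.00 mm, y_c = 156.95 mm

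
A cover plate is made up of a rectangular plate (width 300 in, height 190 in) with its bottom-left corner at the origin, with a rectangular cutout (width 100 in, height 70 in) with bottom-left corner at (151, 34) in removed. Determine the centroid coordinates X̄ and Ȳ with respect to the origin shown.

X̄ = 142.86 in, Ȳ = 98.64 in

plate: A = 300 × 190 = 57000.00, centroid at (150.00, 95.00).
hole: A = −(100 × 70) = -7000.00, centroid at (201.00, 69.00).
ΣA = 50000.00 in², ΣAX̄ = 7143000.00 in³, ΣAȲ = 4932000.00 in³.
X̄ = 7143000.00/50000.00 = 142.86 in; Ȳ = 4932000.00/50000.00 = 98.64 in.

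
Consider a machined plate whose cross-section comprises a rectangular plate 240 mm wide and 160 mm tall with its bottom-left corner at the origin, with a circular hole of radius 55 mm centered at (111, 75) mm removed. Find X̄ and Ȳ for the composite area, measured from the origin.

X̄ = 122.96 mm, Ȳ = 81.64 mm

Part | A | x̄ᵢ | ȳᵢ | A·x̄ᵢ | A·ȳᵢ
plate | 38400.00 | 120.00 | 80.00 | 4608000.00 | 3072000.00
hole | -9503.32 | 111.00 | 75.00 | -1054868.27 | -712748.83
Σ | 28896.68 |  |  | 3553131.73 | 2359251.17
X̄ = 3553131.73 / 28896.68 = 122.96 mm
Ȳ = 2359251.17 / 28896.68 = 81.64 mm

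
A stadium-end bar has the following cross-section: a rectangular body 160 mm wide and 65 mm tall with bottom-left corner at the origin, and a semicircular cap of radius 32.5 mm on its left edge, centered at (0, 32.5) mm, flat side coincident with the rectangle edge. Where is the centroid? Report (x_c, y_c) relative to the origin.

rectangular body: A = 160 × 65 = 10400.00, centroid at (80.00, 32.50).
semicircular end: A = ½π·32.5² = 1659.15, centroid at (-13.79, 32.50).
ΣA = 12059.15 mm²
ΣAx_c = (10400.00)(80.00) + (1659.15)(-13.79) = 809114.58 mm³
ΣAy_c = (10400.00)(32.50) + (1659.15)(32.50) = 391922.49 mm³
x_c = 809114.58 / 12059.15 = 67.10 mm
y_c = 391922.49 / 12059.15 = 32.50 mm

x_c = 67.10 mm, y_c = 32.50 mm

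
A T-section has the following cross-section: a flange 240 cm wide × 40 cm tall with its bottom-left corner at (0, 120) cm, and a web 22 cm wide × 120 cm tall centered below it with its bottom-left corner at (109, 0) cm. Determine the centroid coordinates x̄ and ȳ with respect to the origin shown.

web: A = 22 × 120 = 2640.00, centroid at (120.00, 60.00).
flange: A = 240 × 40 = 9600.00, centroid at (120.00, 140.00).
ΣA = 12240.00 cm², ΣAx̄ = 1468800.00 cm³, ΣAȳ = 1502400.00 cm³.
x̄ = 1468800.00/12240.00 = 120.00 cm; ȳ = 1502400.00/12240.00 = 122.75 cm.

x̄ = 120.00 cm, ȳ = 122.75 cm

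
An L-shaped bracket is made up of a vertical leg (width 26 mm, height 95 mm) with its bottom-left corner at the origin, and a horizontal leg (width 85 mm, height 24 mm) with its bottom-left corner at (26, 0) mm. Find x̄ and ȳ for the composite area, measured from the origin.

Part | A | x̄ᵢ | ȳᵢ | A·x̄ᵢ | A·ȳᵢ
vertical leg | 2470.00 | 13.00 | 47.50 | 32110.00 | 117325.00
horizontal leg | 2040.00 | 68.50 | 12.00 | 139740.00 | 24480.00
Σ | 4510.00 |  |  | 171850.00 | 141805.00
x̄ = 171850.00 / 4510.00 = 38.10 mm
ȳ = 141805.00 / 4510.00 = 31.44 mm

x̄ = 38.10 mm, ȳ = 31.44 mm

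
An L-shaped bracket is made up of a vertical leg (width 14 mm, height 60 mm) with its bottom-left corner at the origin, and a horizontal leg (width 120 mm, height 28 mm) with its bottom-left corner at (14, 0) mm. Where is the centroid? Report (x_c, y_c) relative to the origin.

Part | A | x̄ᵢ | ȳᵢ | A·x̄ᵢ | A·ȳᵢ
vertical leg | 840.00 | 7.00 | 30.00 | 5880.00 | 25200.00
horizontal leg | 3360.00 | 74.00 | 14.00 | 248640.00 | 47040.00
Σ | 4200.00 |  |  | 254520.00 | 72240.00
x_c = 254520.00 / 4200.00 = 60.60 mm
y_c = 72240.00 / 4200.00 = 17.20 mm

x_c = 60.60 mm, y_c = 17.20 mm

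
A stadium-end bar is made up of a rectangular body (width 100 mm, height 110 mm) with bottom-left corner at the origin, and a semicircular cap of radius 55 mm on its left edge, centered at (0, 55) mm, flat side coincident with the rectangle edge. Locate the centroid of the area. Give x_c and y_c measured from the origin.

x_c = 27.88 mm, y_c = 55.00 mm

rectangular body: A = 100 × 110 = 11000.00, centroid at (50.00, 55.00).
semicircular end: A = ½π·55² = 4751.66, centroid at (-23.34, 55.00).
ΣA = 15751.66 mm²
ΣAx_c = (11000.00)(50.00) + (4751.66)(-23.34) = 439083.33 mm³
ΣAy_c = (11000.00)(55.00) + (4751.66)(55.00) = 866341.24 mm³
x_c = 439083.33 / 15751.66 = 27.88 mm
y_c = 866341.24 / 15751.66 = 55.00 mm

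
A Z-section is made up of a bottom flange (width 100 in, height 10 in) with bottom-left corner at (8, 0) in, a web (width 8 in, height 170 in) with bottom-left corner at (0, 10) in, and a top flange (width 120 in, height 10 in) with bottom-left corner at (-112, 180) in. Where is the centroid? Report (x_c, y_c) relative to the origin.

bottom flange: A = 100 × 10 = 1000.00, centroid at (58.00, 5.00).
web: A = 8 × 170 = 1360.00, centroid at (4.00, 95.00).
top flange: A = 120 × 10 = 1200.00, centroid at (-52.00, 185.00).
ΣA = 3560.00 in²
ΣAx_c = (1000.00)(58.00) + (1360.00)(4.00) + (1200.00)(-52.00) = 1040.00 in³
ΣAy_c = (1000.00)(5.00) + (1360.00)(95.00) + (1200.00)(185.00) = 356200.00 in³
x_c = 1040.00 / 3560.00 = 0.29 in
y_c = 356200.00 / 3560.00 = 100.06 in

x_c = 0.29 in, y_c = 100.06 in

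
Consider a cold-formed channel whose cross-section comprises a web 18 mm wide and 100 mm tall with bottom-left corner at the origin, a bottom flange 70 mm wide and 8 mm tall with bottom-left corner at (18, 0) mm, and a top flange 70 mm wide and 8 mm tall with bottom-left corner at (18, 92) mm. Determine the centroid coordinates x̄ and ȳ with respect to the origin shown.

x̄ = 25.88 mm, ȳ = 50.00 mm

Part | A | x̄ᵢ | ȳᵢ | A·x̄ᵢ | A·ȳᵢ
web | 1800.00 | 9.00 | 50.00 | 16200.00 | 90000.00
bottom flange | 560.00 | 53.00 | 4.00 | 29680.00 | 2240.00
top flange | 560.00 | 53.00 | 96.00 | 29680.00 | 53760.00
Σ | 2920.00 |  |  | 75560.00 | 146000.00
x̄ = 75560.00 / 2920.00 = 25.88 mm
ȳ = 146000.00 / 2920.00 = 50.00 mm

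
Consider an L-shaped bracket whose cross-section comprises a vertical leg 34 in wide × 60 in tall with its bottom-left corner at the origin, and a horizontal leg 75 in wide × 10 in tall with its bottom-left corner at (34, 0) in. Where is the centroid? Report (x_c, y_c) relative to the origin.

x_c = 31.65 in, y_c = 23.28 in

vertical leg: A = 34 × 60 = 2040.00, centroid at (17.00, 30.00).
horizontal leg: A = 75 × 10 = 750.00, centroid at (71.50, 5.00).
ΣA = 2790.00 in², ΣAx_c = 88305.00 in³, ΣAy_c = 64950.00 in³.
x_c = 88305.00/2790.00 = 31.65 in; y_c = 64950.00/2790.00 = 23.28 in.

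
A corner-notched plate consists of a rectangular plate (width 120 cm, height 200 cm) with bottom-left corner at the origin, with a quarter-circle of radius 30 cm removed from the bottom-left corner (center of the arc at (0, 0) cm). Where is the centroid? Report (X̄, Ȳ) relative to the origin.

X̄ = 61.43 cm, Ȳ = 102.65 cm

plate: A = 120 × 200 = 24000.00, centroid at (60.00, 100.00).
removed quarter-circle: A = −¼π·30² = -706.86, centroid at (12.73, 12.73).
ΣA = 23293.14 cm²
ΣAX̄ = (24000.00)(60.00) + (-706.86)(12.73) = 1431000.00 cm³
ΣAȲ = (24000.00)(100.00) + (-706.86)(12.73) = 2391000.00 cm³
X̄ = 1431000.00 / 23293.14 = 61.43 cm
Ȳ = 2391000.00 / 23293.14 = 102.65 cm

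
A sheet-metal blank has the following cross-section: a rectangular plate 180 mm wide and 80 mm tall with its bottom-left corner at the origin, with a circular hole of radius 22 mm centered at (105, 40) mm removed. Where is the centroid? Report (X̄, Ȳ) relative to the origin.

Part | A | x̄ᵢ | ȳᵢ | A·x̄ᵢ | A·ȳᵢ
plate | 14400.00 | 90.00 | 40.00 | 1296000.00 | 576000.00
hole | -1520.53 | 105.00 | 40.00 | -159655.74 | -60821.23
Σ | 12879.47 |  |  | 1136344.26 | 515178.77
X̄ = 1136344.26 / 12879.47 = 88.23 mm
Ȳ = 515178.77 / 12879.47 = 40.00 mm

X̄ = 88.23 mm, Ȳ = 40.00 mm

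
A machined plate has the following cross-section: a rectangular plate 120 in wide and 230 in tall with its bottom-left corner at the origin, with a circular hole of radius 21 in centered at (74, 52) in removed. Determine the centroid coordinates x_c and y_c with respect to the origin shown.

Part | A | x̄ᵢ | ȳᵢ | A·x̄ᵢ | A·ȳᵢ
plate | 27600.00 | 60.00 | 115.00 | 1656000.00 | 3174000.00
hole | -1385.44 | 74.00 | 52.00 | -102522.73 | -72043.00
Σ | 26214.56 |  |  | 1553477.27 | 3101957.00
x_c = 1553477.27 / 26214.56 = 59.26 in
y_c = 3101957.00 / 26214.56 = 118.33 in

x_c = 59.26 in, y_c = 118.33 in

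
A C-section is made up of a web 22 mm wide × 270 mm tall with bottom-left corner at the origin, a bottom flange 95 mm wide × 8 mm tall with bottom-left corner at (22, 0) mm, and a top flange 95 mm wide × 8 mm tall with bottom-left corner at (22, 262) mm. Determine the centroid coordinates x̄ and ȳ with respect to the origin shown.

web: A = 22 × 270 = 5940.00, centroid at (11.00, 135.00).
bottom flange: A = 95 × 8 = 760.00, centroid at (69.50, 4.00).
top flange: A = 95 × 8 = 760.00, centroid at (69.50, 266.00).
ΣA = 7460.00 mm²
ΣAx̄ = (5940.00)(11.00) + (760.00)(69.50) + (760.00)(69.50) = 170980.00 mm³
ΣAȳ = (5940.00)(135.00) + (760.00)(4.00) + (760.00)(266.00) = 1007100.00 mm³
x̄ = 170980.00 / 7460.00 = 22.92 mm
ȳ = 1007100.00 / 7460.00 = 135.00 mm

x̄ = 22.92 mm, ȳ = 135.00 mm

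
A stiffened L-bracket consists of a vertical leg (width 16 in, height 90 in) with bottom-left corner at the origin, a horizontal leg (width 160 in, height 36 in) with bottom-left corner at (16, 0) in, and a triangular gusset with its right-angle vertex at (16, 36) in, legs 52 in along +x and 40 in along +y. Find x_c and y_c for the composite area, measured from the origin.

x_c = 72.71 in, y_c = 26.67 in

vertical leg: A = 16 × 90 = 1440.00, centroid at (8.00, 45.00).
horizontal leg: A = 160 × 36 = 5760.00, centroid at (96.00, 18.00).
gusset: A = ½·52·40 = 1040.00, centroid at (33.33, 49.33).
ΣA = 8240.00 in², ΣAx_c = 599146.67 in³, ΣAy_c = 219786.67 in³.
x_c = 599146.67/8240.00 = 72.71 in; y_c = 219786.67/8240.00 = 26.67 in.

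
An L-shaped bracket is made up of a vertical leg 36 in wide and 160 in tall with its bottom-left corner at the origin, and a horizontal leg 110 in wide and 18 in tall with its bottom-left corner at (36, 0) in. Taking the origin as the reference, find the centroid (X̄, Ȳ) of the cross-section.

vertical leg: A = 36 × 160 = 5760.00, centroid at (18.00, 80.00).
horizontal leg: A = 110 × 18 = 1980.00, centroid at (91.00, 9.00).
ΣA = 7740.00 in², ΣAX̄ = 283860.00 in³, ΣAȲ = 478620.00 in³.
X̄ = 283860.00/7740.00 = 36.67 in; Ȳ = 478620.00/7740.00 = 61.84 in.

X̄ = 36.67 in, Ȳ = 61.84 in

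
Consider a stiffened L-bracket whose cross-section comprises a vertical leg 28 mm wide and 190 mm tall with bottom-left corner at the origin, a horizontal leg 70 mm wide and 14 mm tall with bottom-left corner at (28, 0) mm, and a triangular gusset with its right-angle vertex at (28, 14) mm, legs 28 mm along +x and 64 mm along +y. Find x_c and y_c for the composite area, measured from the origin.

Part | A | x̄ᵢ | ȳᵢ | A·x̄ᵢ | A·ȳᵢ
vertical leg | 5320.00 | 14.00 | 95.00 | 74480.00 | 505400.00
horizontal leg | 980.00 | 63.00 | 7.00 | 61740.00 | 6860.00
gusset | 896.00 | 37.33 | 35.33 | 33450.67 | 31658.67
Σ | 7196.00 |  |  | 169670.67 | 543918.67
x_c = 169670.67 / 7196.00 = 23.58 mm
y_c = 543918.67 / 7196.00 = 75.59 mm

x_c = 23.58 mm, y_c = 75.59 mm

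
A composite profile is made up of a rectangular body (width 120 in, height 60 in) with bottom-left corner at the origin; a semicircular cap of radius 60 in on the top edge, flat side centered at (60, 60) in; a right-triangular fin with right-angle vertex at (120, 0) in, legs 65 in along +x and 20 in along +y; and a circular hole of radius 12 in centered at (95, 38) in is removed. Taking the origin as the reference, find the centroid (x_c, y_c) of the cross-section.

x_c = 62.85 in, y_c = 52.59 in

Part | A | x̄ᵢ | ȳᵢ | A·x̄ᵢ | A·ȳᵢ
rectangular body | 7200.00 | 60.00 | 30.00 | 432000.00 | 216000.00
semicircular top | 5654.87 | 60.00 | 85.46 | 339292.01 | 483292.01
triangular fin | 650.00 | 141.67 | 6.67 | 92083.33 | 4333.33
hole | -452.39 | 95.00 | 38.00 | -42976.99 | -17190.80
Σ | 13052.48 |  |  | 820398.35 | 686434.54
x_c = 820398.35 / 13052.48 = 62.85 in
y_c = 686434.54 / 13052.48 = 52.59 in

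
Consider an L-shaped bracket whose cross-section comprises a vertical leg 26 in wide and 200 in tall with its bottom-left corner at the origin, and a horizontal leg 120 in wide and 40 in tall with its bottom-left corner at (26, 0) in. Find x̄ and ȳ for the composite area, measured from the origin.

vertical leg: A = 26 × 200 = 5200.00, centroid at (13.00, 100.00).
horizontal leg: A = 120 × 40 = 4800.00, centroid at (86.00, 20.00).
ΣA = 10000.00 in²
ΣAx̄ = (5200.00)(13.00) + (4800.00)(86.00) = 480400.00 in³
ΣAȳ = (5200.00)(100.00) + (4800.00)(20.00) = 616000.00 in³
x̄ = 480400.00 / 10000.00 = 48.04 in
ȳ = 616000.00 / 10000.00 = 61.60 in

x̄ = 48.04 in, ȳ = 61.60 in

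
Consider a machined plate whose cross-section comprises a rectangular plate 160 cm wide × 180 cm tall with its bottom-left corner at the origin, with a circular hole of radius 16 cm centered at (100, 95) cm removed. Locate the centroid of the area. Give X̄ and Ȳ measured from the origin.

plate: A = 160 × 180 = 28800.00, centroid at (80.00, 90.00).
hole: A = −π·16² = -804.25, centroid at (100.00, 95.00).
ΣA = 27995.75 cm²
ΣAX̄ = (28800.00)(80.00) + (-804.25)(100.00) = 2223575.23 cm³
ΣAȲ = (28800.00)(90.00) + (-804.25)(95.00) = 2515596.47 cm³
X̄ = 2223575.23 / 27995.75 = 79.43 cm
Ȳ = 2515596.47 / 27995.75 = 89.86 cm

X̄ = 79.43 cm, Ȳ = 89.86 cm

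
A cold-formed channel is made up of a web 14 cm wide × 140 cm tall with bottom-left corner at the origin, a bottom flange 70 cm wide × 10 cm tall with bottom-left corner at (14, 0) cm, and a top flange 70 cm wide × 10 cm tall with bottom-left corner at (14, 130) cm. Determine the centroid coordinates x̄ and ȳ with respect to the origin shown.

web: A = 14 × 140 = 1960.00, centroid at (7.00, 70.00).
bottom flange: A = 70 × 10 = 700.00, centroid at (49.00, 5.00).
top flange: A = 70 × 10 = 700.00, centroid at (49.00, 135.00).
ΣA = 3360.00 cm², ΣAx̄ = 82320.00 cm³, ΣAȳ = 235200.00 cm³.
x̄ = 82320.00/3360.00 = 24.50 cm; ȳ = 235200.00/3360.00 = 70.00 cm.

x̄ = 24.50 cm, ȳ = 70.00 cm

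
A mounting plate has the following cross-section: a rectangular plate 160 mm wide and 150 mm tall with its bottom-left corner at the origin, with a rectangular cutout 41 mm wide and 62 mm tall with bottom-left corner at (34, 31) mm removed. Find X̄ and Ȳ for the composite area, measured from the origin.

Part | A | x̄ᵢ | ȳᵢ | A·x̄ᵢ | A·ȳᵢ
plate | 24000.00 | 80.00 | 75.00 | 1920000.00 | 1800000.00
hole | -2542.00 | 54.50 | 62.00 | -138539.00 | -157604.00
Σ | 21458.00 |  |  | 1781461.00 | 1642396.00
X̄ = 1781461.00 / 21458.00 = 83.02 mm
Ȳ = 1642396.00 / 21458.00 = 76.54 mm

X̄ = 83.02 mm, Ȳ = 76.54 mm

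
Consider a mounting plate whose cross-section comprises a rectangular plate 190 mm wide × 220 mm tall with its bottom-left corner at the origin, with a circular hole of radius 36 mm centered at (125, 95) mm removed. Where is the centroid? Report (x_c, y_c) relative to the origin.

plate: A = 190 × 220 = 41800.00, centroid at (95.00, 110.00).
hole: A = −π·36² = -4071.50, centroid at (125.00, 95.00).
ΣA = 37728.50 mm²
ΣAx_c = (41800.00)(95.00) + (-4071.50)(125.00) = 3462061.99 mm³
ΣAy_c = (41800.00)(110.00) + (-4071.50)(95.00) = 4211207.11 mm³
x_c = 3462061.99 / 37728.50 = 91.76 mm
y_c = 4211207.11 / 37728.50 = 111.62 mm

x_c = 91.76 mm, y_c = 111.62 mm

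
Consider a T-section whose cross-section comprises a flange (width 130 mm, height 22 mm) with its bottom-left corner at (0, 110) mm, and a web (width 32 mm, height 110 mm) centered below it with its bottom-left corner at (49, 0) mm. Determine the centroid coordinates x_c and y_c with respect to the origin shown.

web: A = 32 × 110 = 3520.00, centroid at (65.00, 55.00).
flange: A = 130 × 22 = 2860.00, centroid at (65.00, 121.00).
ΣA = 6380.00 mm²
ΣAx_c = (3520.00)(65.00) + (2860.00)(65.00) = 414700.00 mm³
ΣAy_c = (3520.00)(55.00) + (2860.00)(121.00) = 539660.00 mm³
x_c = 414700.00 / 6380.00 = 65.00 mm
y_c = 539660.00 / 6380.00 = 84.59 mm

x_c = 65.00 mm, y_c = 84.59 mm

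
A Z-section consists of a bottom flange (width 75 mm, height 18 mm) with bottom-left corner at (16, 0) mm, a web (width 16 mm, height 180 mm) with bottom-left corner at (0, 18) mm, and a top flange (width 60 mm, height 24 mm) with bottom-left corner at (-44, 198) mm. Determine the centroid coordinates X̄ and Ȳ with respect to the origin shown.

bottom flange: A = 75 × 18 = 1350.00, centroid at (53.50, 9.00).
web: A = 16 × 180 = 2880.00, centroid at (8.00, 108.00).
top flange: A = 60 × 24 = 1440.00, centroid at (-14.00, 210.00).
ΣA = 5670.00 mm², ΣAX̄ = 75105.00 mm³, ΣAȲ = 625590.00 mm³.
X̄ = 75105.00/5670.00 = 13.25 mm; Ȳ = 625590.00/5670.00 = 110.33 mm.

X̄ = 13.25 mm, Ȳ = 110.33 mm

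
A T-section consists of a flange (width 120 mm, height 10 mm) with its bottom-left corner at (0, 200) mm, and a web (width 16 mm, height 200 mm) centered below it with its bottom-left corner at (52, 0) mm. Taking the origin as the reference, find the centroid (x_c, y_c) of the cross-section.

x_c = 60.00 mm, y_c = 128.64 mm

web: A = 16 × 200 = 3200.00, centroid at (60.00, 100.00).
flange: A = 120 × 10 = 1200.00, centroid at (60.00, 205.00).
ΣA = 4400.00 mm², ΣAx_c = 264000.00 mm³, ΣAy_c = 566000.00 mm³.
x_c = 264000.00/4400.00 = 60.00 mm; y_c = 566000.00/4400.00 = 128.64 mm.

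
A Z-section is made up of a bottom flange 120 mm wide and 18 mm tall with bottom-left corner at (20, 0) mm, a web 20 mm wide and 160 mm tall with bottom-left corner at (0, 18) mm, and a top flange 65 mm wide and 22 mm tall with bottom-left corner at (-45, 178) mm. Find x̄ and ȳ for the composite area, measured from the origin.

x̄ = 27.53 mm, ȳ = 88.85 mm

bottom flange: A = 120 × 18 = 2160.00, centroid at (80.00, 9.00).
web: A = 20 × 160 = 3200.00, centroid at (10.00, 98.00).
top flange: A = 65 × 22 = 1430.00, centroid at (-12.50, 189.00).
ΣA = 6790.00 mm², ΣAx̄ = 186925.00 mm³, ΣAȳ = 603310.00 mm³.
x̄ = 186925.00/6790.00 = 27.53 mm; ȳ = 603310.00/6790.00 = 88.85 mm.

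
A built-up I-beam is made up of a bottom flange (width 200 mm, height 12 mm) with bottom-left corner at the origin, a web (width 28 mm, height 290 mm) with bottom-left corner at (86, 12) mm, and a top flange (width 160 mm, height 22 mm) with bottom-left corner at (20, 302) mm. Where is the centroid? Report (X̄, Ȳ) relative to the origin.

X̄ = 100.00 mm, Ȳ = 170.30 mm

bottom flange: A = 200 × 12 = 2400.00, centroid at (100.00, 6.00).
web: A = 28 × 290 = 8120.00, centroid at (100.00, 157.00).
top flange: A = 160 × 22 = 3520.00, centroid at (100.00, 313.00).
ΣA = 14040.00 mm², ΣAX̄ = 1404000.00 mm³, ΣAȲ = 2391000.00 mm³.
X̄ = 1404000.00/14040.00 = 100.00 mm; Ȳ = 2391000.00/14040.00 = 170.30 mm.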